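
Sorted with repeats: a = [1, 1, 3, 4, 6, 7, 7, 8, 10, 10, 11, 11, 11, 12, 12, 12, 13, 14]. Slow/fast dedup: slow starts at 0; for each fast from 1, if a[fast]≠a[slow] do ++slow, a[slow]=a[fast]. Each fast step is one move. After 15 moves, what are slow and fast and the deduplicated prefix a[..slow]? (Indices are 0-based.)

slow=0 fast=1: a[fast]=1=a[slow] dup, fast++
slow=0 fast=2: a[fast]=3≠a[slow]=1 write a[1]=3, slow++,fast++
slow=1 fast=3: a[fast]=4≠a[slow]=3 write a[2]=4, slow++,fast++
slow=2 fast=4: a[fast]=6≠a[slow]=4 write a[3]=6, slow++,fast++
slow=3 fast=5: a[fast]=7≠a[slow]=6 write a[4]=7, slow++,fast++
slow=4 fast=6: a[fast]=7=a[slow] dup, fast++
slow=4 fast=7: a[fast]=8≠a[slow]=7 write a[5]=8, slow++,fast++
slow=5 fast=8: a[fast]=10≠a[slow]=8 write a[6]=10, slow++,fast++
slow=6 fast=9: a[fast]=10=a[slow] dup, fast++
slow=6 fast=10: a[fast]=11≠a[slow]=10 write a[7]=11, slow++,fast++
slow=7 fast=11: a[fast]=11=a[slow] dup, fast++
slow=7 fast=12: a[fast]=11=a[slow] dup, fast++
slow=7 fast=13: a[fast]=12≠a[slow]=11 write a[8]=12, slow++,fast++
slow=8 fast=14: a[fast]=12=a[slow] dup, fast++
slow=8 fast=15: a[fast]=12=a[slow] dup, fast++

slow=8, fast=16, prefix=[1, 3, 4, 6, 7, 8, 10, 11, 12]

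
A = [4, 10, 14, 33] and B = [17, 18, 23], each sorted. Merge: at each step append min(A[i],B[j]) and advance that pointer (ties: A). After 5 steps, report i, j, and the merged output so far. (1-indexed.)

i=1 j=1: A[i]=4<=B[j]=17 take 4, i++
i=2 j=1: A[i]=10<=B[j]=17 take 10, i++
i=3 j=1: A[i]=14<=B[j]=17 take 14, i++
i=4 j=1: A[i]=33>B[j]=17 take 17, j++
i=4 j=2: A[i]=33>B[j]=18 take 18, j++

i=4, j=3, merged so far=[4, 10, 14, 17, 18]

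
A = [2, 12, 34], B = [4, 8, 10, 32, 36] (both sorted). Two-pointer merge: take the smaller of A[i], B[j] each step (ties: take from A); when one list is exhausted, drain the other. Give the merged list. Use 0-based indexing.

[2, 4, 8, 10, 12, 32, 34, 36]

[i=0,j=0] A[i]=2<=B[j]=4 take 2 → i++
[i=1,j=0] A[i]=12>B[j]=4 take 4 → j++
[i=1,j=1] A[i]=12>B[j]=8 take 8 → j++
[i=1,j=2] A[i]=12>B[j]=10 take 10 → j++
[i=1,j=3] A[i]=12<=B[j]=32 take 12 → i++
[i=2,j=3] A[i]=34>B[j]=32 take 32 → j++
[i=2,j=4] A[i]=34<=B[j]=36 take 34 → i++
[i=3,j=4] A done, take B[j]=36 → j++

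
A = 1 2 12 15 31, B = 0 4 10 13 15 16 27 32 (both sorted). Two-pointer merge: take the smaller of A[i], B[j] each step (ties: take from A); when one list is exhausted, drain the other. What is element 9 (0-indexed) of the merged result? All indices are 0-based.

i=0 j=0: A[i]=1>B[j]=0 take 0, j++
i=0 j=1: A[i]=1<=B[j]=4 take 1, i++
i=1 j=1: A[i]=2<=B[j]=4 take 2, i++
i=2 j=1: A[i]=12>B[j]=4 take 4, j++
i=2 j=2: A[i]=12>B[j]=10 take 10, j++
i=2 j=3: A[i]=12<=B[j]=13 take 12, i++
i=3 j=3: A[i]=15>B[j]=13 take 13, j++
i=3 j=4: A[i]=15<=B[j]=15 take 15, i++
i=4 j=4: A[i]=31>B[j]=15 take 15, j++
i=4 j=5: A[i]=31>B[j]=16 take 16, j++
i=4 j=6: A[i]=31>B[j]=27 take 27, j++
i=4 j=7: A[i]=31<=B[j]=32 take 31, i++
i=5 j=7: A done, take B[j]=32, j++

merged[9] = 16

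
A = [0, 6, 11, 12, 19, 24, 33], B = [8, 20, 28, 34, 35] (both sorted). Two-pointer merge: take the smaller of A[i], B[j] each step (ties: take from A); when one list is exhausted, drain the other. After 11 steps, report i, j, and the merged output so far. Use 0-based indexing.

i=7, j=4, merged so far=[0, 6, 8, 11, 12, 19, 20, 24, 28, 33, 34]

[i=0,j=0] A[i]=0<=B[j]=8 take 0 → i++
[i=1,j=0] A[i]=6<=B[j]=8 take 6 → i++
[i=2,j=0] A[i]=11>B[j]=8 take 8 → j++
[i=2,j=1] A[i]=11<=B[j]=20 take 11 → i++
[i=3,j=1] A[i]=12<=B[j]=20 take 12 → i++
[i=4,j=1] A[i]=19<=B[j]=20 take 19 → i++
[i=5,j=1] A[i]=24>B[j]=20 take 20 → j++
[i=5,j=2] A[i]=24<=B[j]=28 take 24 → i++
[i=6,j=2] A[i]=33>B[j]=28 take 28 → j++
[i=6,j=3] A[i]=33<=B[j]=34 take 33 → i++
[i=7,j=3] A done, take B[j]=34 → j++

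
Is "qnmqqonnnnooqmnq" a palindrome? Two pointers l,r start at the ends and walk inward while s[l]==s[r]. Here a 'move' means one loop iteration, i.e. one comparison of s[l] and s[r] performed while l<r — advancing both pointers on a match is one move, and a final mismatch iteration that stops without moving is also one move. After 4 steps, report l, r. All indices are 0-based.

l=4, r=11

[0,15] 'q'=='q' → l++,r--
[1,14] 'n'=='n' → l++,r--
[2,13] 'm'=='m' → l++,r--
[3,12] 'q'=='q' → l++,r--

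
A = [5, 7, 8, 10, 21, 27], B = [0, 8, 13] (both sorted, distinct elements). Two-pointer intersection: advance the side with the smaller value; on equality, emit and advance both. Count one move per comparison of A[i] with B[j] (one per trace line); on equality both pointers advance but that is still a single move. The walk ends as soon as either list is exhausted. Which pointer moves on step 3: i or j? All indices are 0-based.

i=0 j=0: 5>0, j++
i=0 j=1: 5<8, i++
i=1 j=1: 7<8, i++

i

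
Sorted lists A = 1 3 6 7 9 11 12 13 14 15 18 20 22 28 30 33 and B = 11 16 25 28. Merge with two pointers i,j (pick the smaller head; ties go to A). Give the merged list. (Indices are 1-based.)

[1, 3, 6, 7, 9, 11, 11, 12, 13, 14, 15, 16, 18, 20, 22, 25, 28, 28, 30, 33]

[i=1,j=1] A[i]=1<=B[j]=11 take 1 → i++
[i=2,j=1] A[i]=3<=B[j]=11 take 3 → i++
[i=3,j=1] A[i]=6<=B[j]=11 take 6 → i++
[i=4,j=1] A[i]=7<=B[j]=11 take 7 → i++
[i=5,j=1] A[i]=9<=B[j]=11 take 9 → i++
[i=6,j=1] A[i]=11<=B[j]=11 take 11 → i++
[i=7,j=1] A[i]=12>B[j]=11 take 11 → j++
[i=7,j=2] A[i]=12<=B[j]=16 take 12 → i++
[i=8,j=2] A[i]=13<=B[j]=16 take 13 → i++
[i=9,j=2] A[i]=14<=B[j]=16 take 14 → i++
[i=10,j=2] A[i]=15<=B[j]=16 take 15 → i++
[i=11,j=2] A[i]=18>B[j]=16 take 16 → j++
[i=11,j=3] A[i]=18<=B[j]=25 take 18 → i++
[i=12,j=3] A[i]=20<=B[j]=25 take 20 → i++
[i=13,j=3] A[i]=22<=B[j]=25 take 22 → i++
[i=14,j=3] A[i]=28>B[j]=25 take 25 → j++
[i=14,j=4] A[i]=28<=B[j]=28 take 28 → i++
[i=15,j=4] A[i]=30>B[j]=28 take 28 → j++
[i=15,j=5] B done, take A[i]=30 → i++
[i=16,j=5] B done, take A[i]=33 → i++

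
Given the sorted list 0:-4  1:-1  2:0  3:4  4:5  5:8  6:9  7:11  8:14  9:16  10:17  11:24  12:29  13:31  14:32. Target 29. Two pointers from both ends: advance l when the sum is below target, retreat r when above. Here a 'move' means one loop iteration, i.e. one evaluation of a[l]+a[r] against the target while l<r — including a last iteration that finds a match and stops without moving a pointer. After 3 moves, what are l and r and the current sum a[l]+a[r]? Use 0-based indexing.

[0,14] -4+32=28 <29 → l++
[1,14] -1+32=31 >29 → r--
[1,13] -1+31=30 >29 → r--

l=1, r=12, sum=28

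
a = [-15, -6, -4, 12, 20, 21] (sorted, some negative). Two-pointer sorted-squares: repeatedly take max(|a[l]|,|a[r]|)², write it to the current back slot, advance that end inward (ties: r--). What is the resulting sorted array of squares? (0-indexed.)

[16, 36, 144, 225, 400, 441]

l=0 r=5: |-15|<=|21| out[5]=441, r--
l=0 r=4: |-15|<=|20| out[4]=400, r--
l=0 r=3: |-15|>|12| out[3]=225, l++
l=1 r=3: |-6|<=|12| out[2]=144, r--
l=1 r=2: |-6|>|-4| out[1]=36, l++
l=2 r=2: |-4|<=|-4| out[0]=16, r--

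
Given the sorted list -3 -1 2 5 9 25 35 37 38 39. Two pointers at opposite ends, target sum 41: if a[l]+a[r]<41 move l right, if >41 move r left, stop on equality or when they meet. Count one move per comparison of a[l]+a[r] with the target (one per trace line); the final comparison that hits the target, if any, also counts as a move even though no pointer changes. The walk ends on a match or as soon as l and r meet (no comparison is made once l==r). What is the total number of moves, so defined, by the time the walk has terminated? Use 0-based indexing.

[0,9] -3+39=36 <41 → l++
[1,9] -1+39=38 <41 → l++
[2,9] 2+39=41 → found

3 moves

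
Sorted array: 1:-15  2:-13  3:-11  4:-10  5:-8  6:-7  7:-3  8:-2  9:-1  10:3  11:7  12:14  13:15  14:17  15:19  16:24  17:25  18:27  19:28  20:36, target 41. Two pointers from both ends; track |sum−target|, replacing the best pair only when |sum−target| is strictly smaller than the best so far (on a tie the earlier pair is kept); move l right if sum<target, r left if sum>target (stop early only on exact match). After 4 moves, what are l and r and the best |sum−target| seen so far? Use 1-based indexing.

[1,20] -15+36=21 d=20 * → l++
[2,20] -13+36=23 d=18 * → l++
[3,20] -11+36=25 d=16 * → l++
[4,20] -10+36=26 d=15 * → l++

l=5, r=20, best |Δ|=15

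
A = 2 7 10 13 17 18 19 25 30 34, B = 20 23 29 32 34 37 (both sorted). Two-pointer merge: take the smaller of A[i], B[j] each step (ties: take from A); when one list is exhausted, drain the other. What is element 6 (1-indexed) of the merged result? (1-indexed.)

i=1 j=1: A[i]=2<=B[j]=20 take 2, i++
i=2 j=1: A[i]=7<=B[j]=20 take 7, i++
i=3 j=1: A[i]=10<=B[j]=20 take 10, i++
i=4 j=1: A[i]=13<=B[j]=20 take 13, i++
i=5 j=1: A[i]=17<=B[j]=20 take 17, i++
i=6 j=1: A[i]=18<=B[j]=20 take 18, i++
i=7 j=1: A[i]=19<=B[j]=20 take 19, i++
i=8 j=1: A[i]=25>B[j]=20 take 20, j++
i=8 j=2: A[i]=25>B[j]=23 take 23, j++
i=8 j=3: A[i]=25<=B[j]=29 take 25, i++
i=9 j=3: A[i]=30>B[j]=29 take 29, j++
i=9 j=4: A[i]=30<=B[j]=32 take 30, i++
i=10 j=4: A[i]=34>B[j]=32 take 32, j++
i=10 j=5: A[i]=34<=B[j]=34 take 34, i++
i=11 j=5: A done, take B[j]=34, j++
i=11 j=6: A done, take B[j]=37, j++

merged[6] = 18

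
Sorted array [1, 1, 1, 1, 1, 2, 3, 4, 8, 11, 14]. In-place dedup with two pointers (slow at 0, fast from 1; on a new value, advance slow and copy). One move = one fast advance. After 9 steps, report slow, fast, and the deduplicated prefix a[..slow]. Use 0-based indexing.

(s=0,f=1) a[fast]=1=a[slow] dup → fast++
(s=0,f=2) a[fast]=1=a[slow] dup → fast++
(s=0,f=3) a[fast]=1=a[slow] dup → fast++
(s=0,f=4) a[fast]=1=a[slow] dup → fast++
(s=0,f=5) a[fast]=2≠a[slow]=1 write a[1]=2 → slow++,fast++
(s=1,f=6) a[fast]=3≠a[slow]=2 write a[2]=3 → slow++,fast++
(s=2,f=7) a[fast]=4≠a[slow]=3 write a[3]=4 → slow++,fast++
(s=3,f=8) a[fast]=8≠a[slow]=4 write a[4]=8 → slow++,fast++
(s=4,f=9) a[fast]=11≠a[slow]=8 write a[5]=11 → slow++,fast++

slow=5, fast=10, prefix=[1, 2, 3, 4, 8, 11]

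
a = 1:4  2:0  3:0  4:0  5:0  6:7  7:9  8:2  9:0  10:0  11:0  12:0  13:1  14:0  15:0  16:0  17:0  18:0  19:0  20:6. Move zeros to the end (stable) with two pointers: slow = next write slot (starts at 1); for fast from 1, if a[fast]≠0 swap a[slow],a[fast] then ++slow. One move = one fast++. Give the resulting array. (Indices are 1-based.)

(s=1,f=1) a[fast]=4≠0 swap→a[1]=4 → slow++,fast++
(s=2,f=2) a[fast]=0 → fast++
(s=2,f=3) a[fast]=0 → fast++
(s=2,f=4) a[fast]=0 → fast++
(s=2,f=5) a[fast]=0 → fast++
(s=2,f=6) a[fast]=7≠0 swap→a[2]=7 → slow++,fast++
(s=3,f=7) a[fast]=9≠0 swap→a[3]=9 → slow++,fast++
(s=4,f=8) a[fast]=2≠0 swap→a[4]=2 → slow++,fast++
(s=5,f=9) a[fast]=0 → fast++
(s=5,f=10) a[fast]=0 → fast++
(s=5,f=11) a[fast]=0 → fast++
(s=5,f=12) a[fast]=0 → fast++
(s=5,f=13) a[fast]=1≠0 swap→a[5]=1 → slow++,fast++
(s=6,f=14) a[fast]=0 → fast++
(s=6,f=15) a[fast]=0 → fast++
(s=6,f=16) a[fast]=0 → fast++
(s=6,f=17) a[fast]=0 → fast++
(s=6,f=18) a[fast]=0 → fast++
(s=6,f=19) a[fast]=0 → fast++
(s=6,f=20) a[fast]=6≠0 swap→a[6]=6 → slow++,fast++

[4, 7, 9, 2, 1, 6, 0, 0, 0, 0, 0, 0, 0, 0, 0, 0, 0, 0, 0, 0]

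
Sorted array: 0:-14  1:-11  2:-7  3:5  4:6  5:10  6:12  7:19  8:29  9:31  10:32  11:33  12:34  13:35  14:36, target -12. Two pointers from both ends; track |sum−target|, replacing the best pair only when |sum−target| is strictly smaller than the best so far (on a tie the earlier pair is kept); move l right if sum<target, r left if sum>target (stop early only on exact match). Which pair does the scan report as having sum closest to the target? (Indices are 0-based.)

[0,14] -14+36=22 d=34 * → r--
[0,13] -14+35=21 d=33 * → r--
[0,12] -14+34=20 d=32 * → r--
[0,11] -14+33=19 d=31 * → r--
[0,10] -14+32=18 d=30 * → r--
[0,9] -14+31=17 d=29 * → r--
[0,8] -14+29=15 d=27 * → r--
[0,7] -14+19=5 d=17 * → r--
[0,6] -14+12=-2 d=10 * → r--
[0,5] -14+10=-4 d=8 * → r--
[0,4] -14+6=-8 d=4 * → r--
[0,3] -14+5=-9 d=3 * → r--
[0,2] -14+-7=-21 d=9 → l++
[1,2] -11+-7=-18 d=6 → l++

pair (-14, 5) with sum -9 (|Δ|=3)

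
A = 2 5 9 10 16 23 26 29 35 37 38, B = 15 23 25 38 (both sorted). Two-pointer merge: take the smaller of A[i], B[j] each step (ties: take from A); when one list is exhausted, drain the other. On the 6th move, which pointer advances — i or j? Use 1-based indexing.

i

[i=1,j=1] A[i]=2<=B[j]=15 take 2 → i++
[i=2,j=1] A[i]=5<=B[j]=15 take 5 → i++
[i=3,j=1] A[i]=9<=B[j]=15 take 9 → i++
[i=4,j=1] A[i]=10<=B[j]=15 take 10 → i++
[i=5,j=1] A[i]=16>B[j]=15 take 15 → j++
[i=5,j=2] A[i]=16<=B[j]=23 take 16 → i++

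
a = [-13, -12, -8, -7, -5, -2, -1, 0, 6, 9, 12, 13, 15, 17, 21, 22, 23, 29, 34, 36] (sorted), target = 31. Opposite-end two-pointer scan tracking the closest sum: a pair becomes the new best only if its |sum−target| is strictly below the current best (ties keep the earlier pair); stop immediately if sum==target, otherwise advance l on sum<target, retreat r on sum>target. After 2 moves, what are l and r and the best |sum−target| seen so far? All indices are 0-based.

l=0 r=19: -13+36=23 d=8 *, l++
l=1 r=19: -12+36=24 d=7 *, l++

l=2, r=19, best |Δ|=7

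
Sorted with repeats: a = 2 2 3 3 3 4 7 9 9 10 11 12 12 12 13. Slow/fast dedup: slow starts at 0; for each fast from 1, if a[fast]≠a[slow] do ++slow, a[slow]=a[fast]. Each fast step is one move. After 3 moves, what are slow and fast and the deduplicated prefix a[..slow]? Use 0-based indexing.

slow=1, fast=4, prefix=[2, 3]

slow=0 fast=1: a[fast]=2=a[slow] dup, fast++
slow=0 fast=2: a[fast]=3≠a[slow]=2 write a[1]=3, slow++,fast++
slow=1 fast=3: a[fast]=3=a[slow] dup, fast++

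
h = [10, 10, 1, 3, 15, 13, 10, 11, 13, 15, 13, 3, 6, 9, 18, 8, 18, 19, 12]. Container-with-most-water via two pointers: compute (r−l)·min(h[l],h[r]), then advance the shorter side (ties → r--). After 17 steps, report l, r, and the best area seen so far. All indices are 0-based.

[0,18] min(10,12)*18=180 best=180 * → l++
[1,18] min(10,12)*17=170 best=180 → l++
[2,18] min(1,12)*16=16 best=180 → l++
[3,18] min(3,12)*15=45 best=180 → l++
[4,18] min(15,12)*14=168 best=180 → r--
[4,17] min(15,19)*13=195 best=195 * → l++
[5,17] min(13,19)*12=156 best=195 → l++
[6,17] min(10,19)*11=110 best=195 → l++
[7,17] min(11,19)*10=110 best=195 → l++
[8,17] min(13,19)*9=117 best=195 → l++
[9,17] min(15,19)*8=120 best=195 → l++
[10,17] min(13,19)*7=91 best=195 → l++
[11,17] min(3,19)*6=18 best=195 → l++
[12,17] min(6,19)*5=30 best=195 → l++
[13,17] min(9,19)*4=36 best=195 → l++
[14,17] min(18,19)*3=54 best=195 → l++
[15,17] min(8,19)*2=16 best=195 → l++

l=16, r=17, best area=195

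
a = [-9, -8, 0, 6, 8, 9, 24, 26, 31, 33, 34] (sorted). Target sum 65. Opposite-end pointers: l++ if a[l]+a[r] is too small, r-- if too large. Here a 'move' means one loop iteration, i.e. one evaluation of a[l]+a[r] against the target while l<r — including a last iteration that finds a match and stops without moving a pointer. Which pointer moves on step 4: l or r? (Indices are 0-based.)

l

l=0 r=10: -9+34=25 <65, l++
l=1 r=10: -8+34=26 <65, l++
l=2 r=10: 0+34=34 <65, l++
l=3 r=10: 6+34=40 <65, l++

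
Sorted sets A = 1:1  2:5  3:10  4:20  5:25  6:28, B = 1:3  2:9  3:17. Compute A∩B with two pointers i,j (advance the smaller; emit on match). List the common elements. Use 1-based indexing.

[i=1,j=1] 1<3 → i++
[i=2,j=1] 5>3 → j++
[i=2,j=2] 5<9 → i++
[i=3,j=2] 10>9 → j++
[i=3,j=3] 10<17 → i++
[i=4,j=3] 20>17 → j++

intersection = []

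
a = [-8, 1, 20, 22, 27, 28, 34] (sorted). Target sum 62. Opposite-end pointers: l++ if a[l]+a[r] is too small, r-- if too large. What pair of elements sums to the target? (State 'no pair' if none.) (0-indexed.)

(28, 34)

[0,6] -8+34=26 <62 → l++
[1,6] 1+34=35 <62 → l++
[2,6] 20+34=54 <62 → l++
[3,6] 22+34=56 <62 → l++
[4,6] 27+34=61 <62 → l++
[5,6] 28+34=62 → found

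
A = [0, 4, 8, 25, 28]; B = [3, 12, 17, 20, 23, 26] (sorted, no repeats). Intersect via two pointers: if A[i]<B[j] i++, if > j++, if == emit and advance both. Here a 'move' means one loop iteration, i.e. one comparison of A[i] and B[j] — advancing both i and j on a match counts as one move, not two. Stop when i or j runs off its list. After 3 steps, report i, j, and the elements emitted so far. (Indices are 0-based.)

i=0 j=0: 0<3, i++
i=1 j=0: 4>3, j++
i=1 j=1: 4<12, i++

i=2, j=1, emitted=[]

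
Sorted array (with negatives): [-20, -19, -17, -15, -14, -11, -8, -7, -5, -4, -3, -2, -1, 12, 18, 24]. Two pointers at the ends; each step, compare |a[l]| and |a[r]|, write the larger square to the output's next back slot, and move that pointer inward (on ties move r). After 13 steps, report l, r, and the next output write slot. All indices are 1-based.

l=11, r=13, next write slot=3

[1,16] |-20|<=|24| out[16]=576 → r--
[1,15] |-20|>|18| out[15]=400 → l++
[2,15] |-19|>|18| out[14]=361 → l++
[3,15] |-17|<=|18| out[13]=324 → r--
[3,14] |-17|>|12| out[12]=289 → l++
[4,14] |-15|>|12| out[11]=225 → l++
[5,14] |-14|>|12| out[10]=196 → l++
[6,14] |-11|<=|12| out[9]=144 → r--
[6,13] |-11|>|-1| out[8]=121 → l++
[7,13] |-8|>|-1| out[7]=64 → l++
[8,13] |-7|>|-1| out[6]=49 → l++
[9,13] |-5|>|-1| out[5]=25 → l++
[10,13] |-4|>|-1| out[4]=16 → l++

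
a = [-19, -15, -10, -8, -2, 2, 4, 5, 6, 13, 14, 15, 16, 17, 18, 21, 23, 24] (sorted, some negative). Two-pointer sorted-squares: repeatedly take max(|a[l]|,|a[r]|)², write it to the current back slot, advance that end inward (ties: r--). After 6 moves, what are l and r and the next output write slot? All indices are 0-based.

l=1, r=12, next write slot=11

l=0 r=17: |-19|<=|24| out[17]=576, r--
l=0 r=16: |-19|<=|23| out[16]=529, r--
l=0 r=15: |-19|<=|21| out[15]=441, r--
l=0 r=14: |-19|>|18| out[14]=361, l++
l=1 r=14: |-15|<=|18| out[13]=324, r--
l=1 r=13: |-15|<=|17| out[12]=289, r--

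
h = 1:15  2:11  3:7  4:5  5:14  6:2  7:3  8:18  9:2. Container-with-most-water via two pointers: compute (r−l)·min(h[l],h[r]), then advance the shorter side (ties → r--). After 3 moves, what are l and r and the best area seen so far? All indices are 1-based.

[1,9] min(15,2)*8=16 best=16 * → r--
[1,8] min(15,18)*7=105 best=105 * → l++
[2,8] min(11,18)*6=66 best=105 → l++

l=3, r=8, best area=105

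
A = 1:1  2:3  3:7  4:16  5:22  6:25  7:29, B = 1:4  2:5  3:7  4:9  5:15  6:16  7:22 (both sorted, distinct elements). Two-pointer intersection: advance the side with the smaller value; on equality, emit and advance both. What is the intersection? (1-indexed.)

intersection = [7, 16, 22]

[i=1,j=1] 1<4 → i++
[i=2,j=1] 3<4 → i++
[i=3,j=1] 7>4 → j++
[i=3,j=2] 7>5 → j++
[i=3,j=3] 7==7 emit → i++,j++
[i=4,j=4] 16>9 → j++
[i=4,j=5] 16>15 → j++
[i=4,j=6] 16==16 emit → i++,j++
[i=5,j=7] 22==22 emit → i++,j++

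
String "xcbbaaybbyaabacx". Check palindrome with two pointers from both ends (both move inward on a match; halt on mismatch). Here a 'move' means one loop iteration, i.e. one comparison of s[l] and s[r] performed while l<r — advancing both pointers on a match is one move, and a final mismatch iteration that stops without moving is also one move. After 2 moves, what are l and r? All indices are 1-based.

l=3, r=14

l=1 r=16: 'x'=='x', l++,r--
l=2 r=15: 'c'=='c', l++,r--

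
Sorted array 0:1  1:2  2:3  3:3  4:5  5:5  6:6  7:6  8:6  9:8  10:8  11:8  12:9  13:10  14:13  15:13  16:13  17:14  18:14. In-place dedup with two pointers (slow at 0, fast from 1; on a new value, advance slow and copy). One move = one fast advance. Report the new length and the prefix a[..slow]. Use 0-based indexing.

(s=0,f=1) a[fast]=2≠a[slow]=1 write a[1]=2 → slow++,fast++
(s=1,f=2) a[fast]=3≠a[slow]=2 write a[2]=3 → slow++,fast++
(s=2,f=3) a[fast]=3=a[slow] dup → fast++
(s=2,f=4) a[fast]=5≠a[slow]=3 write a[3]=5 → slow++,fast++
(s=3,f=5) a[fast]=5=a[slow] dup → fast++
(s=3,f=6) a[fast]=6≠a[slow]=5 write a[4]=6 → slow++,fast++
(s=4,f=7) a[fast]=6=a[slow] dup → fast++
(s=4,f=8) a[fast]=6=a[slow] dup → fast++
(s=4,f=9) a[fast]=8≠a[slow]=6 write a[5]=8 → slow++,fast++
(s=5,f=10) a[fast]=8=a[slow] dup → fast++
(s=5,f=11) a[fast]=8=a[slow] dup → fast++
(s=5,f=12) a[fast]=9≠a[slow]=8 write a[6]=9 → slow++,fast++
(s=6,f=13) a[fast]=10≠a[slow]=9 write a[7]=10 → slow++,fast++
(s=7,f=14) a[fast]=13≠a[slow]=10 write a[8]=13 → slow++,fast++
(s=8,f=15) a[fast]=13=a[slow] dup → fast++
(s=8,f=16) a[fast]=13=a[slow] dup → fast++
(s=8,f=17) a[fast]=14≠a[slow]=13 write a[9]=14 → slow++,fast++
(s=9,f=18) a[fast]=14=a[slow] dup → fast++

length 10; prefix = [1, 2, 3, 5, 6, 8, 9, 10, 13, 14]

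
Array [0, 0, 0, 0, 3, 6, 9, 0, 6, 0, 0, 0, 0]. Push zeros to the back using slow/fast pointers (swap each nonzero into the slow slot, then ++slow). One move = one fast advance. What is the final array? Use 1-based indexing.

[3, 6, 9, 6, 0, 0, 0, 0, 0, 0, 0, 0, 0]

slow=1 fast=1: a[fast]=0, fast++
slow=1 fast=2: a[fast]=0, fast++
slow=1 fast=3: a[fast]=0, fast++
slow=1 fast=4: a[fast]=0, fast++
slow=1 fast=5: a[fast]=3≠0 swap→a[1]=3, slow++,fast++
slow=2 fast=6: a[fast]=6≠0 swap→a[2]=6, slow++,fast++
slow=3 fast=7: a[fast]=9≠0 swap→a[3]=9, slow++,fast++
slow=4 fast=8: a[fast]=0, fast++
slow=4 fast=9: a[fast]=6≠0 swap→a[4]=6, slow++,fast++
slow=5 fast=10: a[fast]=0, fast++
slow=5 fast=11: a[fast]=0, fast++
slow=5 fast=12: a[fast]=0, fast++
slow=5 fast=13: a[fast]=0, fast++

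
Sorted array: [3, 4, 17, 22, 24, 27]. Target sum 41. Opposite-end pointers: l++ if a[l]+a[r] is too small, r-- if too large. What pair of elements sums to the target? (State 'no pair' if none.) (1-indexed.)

l=1 r=6: 3+27=30 <41, l++
l=2 r=6: 4+27=31 <41, l++
l=3 r=6: 17+27=44 >41, r--
l=3 r=5: 17+24=41, found

(17, 24)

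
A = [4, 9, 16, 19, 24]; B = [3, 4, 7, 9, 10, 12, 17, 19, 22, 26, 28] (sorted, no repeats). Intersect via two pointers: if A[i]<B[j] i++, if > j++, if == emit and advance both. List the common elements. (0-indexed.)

[i=0,j=0] 4>3 → j++
[i=0,j=1] 4==4 emit → i++,j++
[i=1,j=2] 9>7 → j++
[i=1,j=3] 9==9 emit → i++,j++
[i=2,j=4] 16>10 → j++
[i=2,j=5] 16>12 → j++
[i=2,j=6] 16<17 → i++
[i=3,j=6] 19>17 → j++
[i=3,j=7] 19==19 emit → i++,j++
[i=4,j=8] 24>22 → j++
[i=4,j=9] 24<26 → i++

intersection = [4, 9, 19]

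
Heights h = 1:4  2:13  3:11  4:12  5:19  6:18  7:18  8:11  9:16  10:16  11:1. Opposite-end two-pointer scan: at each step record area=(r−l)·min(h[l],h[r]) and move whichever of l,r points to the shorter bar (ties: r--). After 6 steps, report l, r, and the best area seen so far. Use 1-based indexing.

l=1 r=11: min(4,1)*10=10 best=10 *, r--
l=1 r=10: min(4,16)*9=36 best=36 *, l++
l=2 r=10: min(13,16)*8=104 best=104 *, l++
l=3 r=10: min(11,16)*7=77 best=104, l++
l=4 r=10: min(12,16)*6=72 best=104, l++
l=5 r=10: min(19,16)*5=80 best=104, r--

l=5, r=9, best area=104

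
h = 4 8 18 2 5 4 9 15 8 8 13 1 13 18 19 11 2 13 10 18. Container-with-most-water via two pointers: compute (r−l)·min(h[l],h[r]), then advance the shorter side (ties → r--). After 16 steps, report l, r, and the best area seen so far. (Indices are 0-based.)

[0,19] min(4,18)*19=76 best=76 * → l++
[1,19] min(8,18)*18=144 best=144 * → l++
[2,19] min(18,18)*17=306 best=306 * → r--
[2,18] min(18,10)*16=160 best=306 → r--
[2,17] min(18,13)*15=195 best=306 → r--
[2,16] min(18,2)*14=28 best=306 → r--
[2,15] min(18,11)*13=143 best=306 → r--
[2,14] min(18,19)*12=216 best=306 → l++
[3,14] min(2,19)*11=22 best=306 → l++
[4,14] min(5,19)*10=50 best=306 → l++
[5,14] min(4,19)*9=36 best=306 → l++
[6,14] min(9,19)*8=72 best=306 → l++
[7,14] min(15,19)*7=105 best=306 → l++
[8,14] min(8,19)*6=48 best=306 → l++
[9,14] min(8,19)*5=40 best=306 → l++
[10,14] min(13,19)*4=52 best=306 → l++

l=11, r=14, best area=306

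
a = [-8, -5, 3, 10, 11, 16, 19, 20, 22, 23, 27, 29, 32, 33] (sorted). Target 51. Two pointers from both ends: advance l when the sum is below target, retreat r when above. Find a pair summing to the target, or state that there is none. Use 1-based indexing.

(19, 32)

l=1 r=14: -8+33=25 <51, l++
l=2 r=14: -5+33=28 <51, l++
l=3 r=14: 3+33=36 <51, l++
l=4 r=14: 10+33=43 <51, l++
l=5 r=14: 11+33=44 <51, l++
l=6 r=14: 16+33=49 <51, l++
l=7 r=14: 19+33=52 >51, r--
l=7 r=13: 19+32=51, found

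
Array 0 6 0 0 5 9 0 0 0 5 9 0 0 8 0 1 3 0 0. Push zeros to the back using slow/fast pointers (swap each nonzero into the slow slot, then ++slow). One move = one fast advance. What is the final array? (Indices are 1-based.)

(s=1,f=1) a[fast]=0 → fast++
(s=1,f=2) a[fast]=6≠0 swap→a[1]=6 → slow++,fast++
(s=2,f=3) a[fast]=0 → fast++
(s=2,f=4) a[fast]=0 → fast++
(s=2,f=5) a[fast]=5≠0 swap→a[2]=5 → slow++,fast++
(s=3,f=6) a[fast]=9≠0 swap→a[3]=9 → slow++,fast++
(s=4,f=7) a[fast]=0 → fast++
(s=4,f=8) a[fast]=0 → fast++
(s=4,f=9) a[fast]=0 → fast++
(s=4,f=10) a[fast]=5≠0 swap→a[4]=5 → slow++,fast++
(s=5,f=11) a[fast]=9≠0 swap→a[5]=9 → slow++,fast++
(s=6,f=12) a[fast]=0 → fast++
(s=6,f=13) a[fast]=0 → fast++
(s=6,f=14) a[fast]=8≠0 swap→a[6]=8 → slow++,fast++
(s=7,f=15) a[fast]=0 → fast++
(s=7,f=16) a[fast]=1≠0 swap→a[7]=1 → slow++,fast++
(s=8,f=17) a[fast]=3≠0 swap→a[8]=3 → slow++,fast++
(s=9,f=18) a[fast]=0 → fast++
(s=9,f=19) a[fast]=0 → fast++

[6, 5, 9, 5, 9, 8, 1, 3, 0, 0, 0, 0, 0, 0, 0, 0, 0, 0, 0]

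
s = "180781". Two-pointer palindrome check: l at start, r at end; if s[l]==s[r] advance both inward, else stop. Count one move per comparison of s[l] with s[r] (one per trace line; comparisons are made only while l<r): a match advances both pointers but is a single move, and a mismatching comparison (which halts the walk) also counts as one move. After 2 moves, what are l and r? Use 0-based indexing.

[0,5] '1'=='1' → l++,r--
[1,4] '8'=='8' → l++,r--

l=2, r=3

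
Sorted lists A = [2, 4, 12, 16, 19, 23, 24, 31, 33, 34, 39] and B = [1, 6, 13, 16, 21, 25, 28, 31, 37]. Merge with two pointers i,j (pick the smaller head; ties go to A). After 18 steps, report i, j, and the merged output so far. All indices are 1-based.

i=1 j=1: A[i]=2>B[j]=1 take 1, j++
i=1 j=2: A[i]=2<=B[j]=6 take 2, i++
i=2 j=2: A[i]=4<=B[j]=6 take 4, i++
i=3 j=2: A[i]=12>B[j]=6 take 6, j++
i=3 j=3: A[i]=12<=B[j]=13 take 12, i++
i=4 j=3: A[i]=16>B[j]=13 take 13, j++
i=4 j=4: A[i]=16<=B[j]=16 take 16, i++
i=5 j=4: A[i]=19>B[j]=16 take 16, j++
i=5 j=5: A[i]=19<=B[j]=21 take 19, i++
i=6 j=5: A[i]=23>B[j]=21 take 21, j++
i=6 j=6: A[i]=23<=B[j]=25 take 23, i++
i=7 j=6: A[i]=24<=B[j]=25 take 24, i++
i=8 j=6: A[i]=31>B[j]=25 take 25, j++
i=8 j=7: A[i]=31>B[j]=28 take 28, j++
i=8 j=8: A[i]=31<=B[j]=31 take 31, i++
i=9 j=8: A[i]=33>B[j]=31 take 31, j++
i=9 j=9: A[i]=33<=B[j]=37 take 33, i++
i=10 j=9: A[i]=34<=B[j]=37 take 34, i++

i=11, j=9, merged so far=[1, 2, 4, 6, 12, 13, 16, 16, 19, 21, 23, 24, 25, 28, 31, 31, 33, 34]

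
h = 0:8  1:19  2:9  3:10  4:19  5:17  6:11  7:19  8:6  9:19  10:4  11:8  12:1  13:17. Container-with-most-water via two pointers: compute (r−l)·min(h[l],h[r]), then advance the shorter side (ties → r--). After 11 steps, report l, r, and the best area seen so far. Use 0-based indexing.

l=1, r=3, best area=204

l=0 r=13: min(8,17)*13=104 best=104 *, l++
l=1 r=13: min(19,17)*12=204 best=204 *, r--
l=1 r=12: min(19,1)*11=11 best=204, r--
l=1 r=11: min(19,8)*10=80 best=204, r--
l=1 r=10: min(19,4)*9=36 best=204, r--
l=1 r=9: min(19,19)*8=152 best=204, r--
l=1 r=8: min(19,6)*7=42 best=204, r--
l=1 r=7: min(19,19)*6=114 best=204, r--
l=1 r=6: min(19,11)*5=55 best=204, r--
l=1 r=5: min(19,17)*4=68 best=204, r--
l=1 r=4: min(19,19)*3=57 best=204, r--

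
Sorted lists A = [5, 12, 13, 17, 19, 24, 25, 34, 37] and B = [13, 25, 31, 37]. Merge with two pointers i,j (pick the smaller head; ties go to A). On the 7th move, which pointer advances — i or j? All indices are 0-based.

i

[i=0,j=0] A[i]=5<=B[j]=13 take 5 → i++
[i=1,j=0] A[i]=12<=B[j]=13 take 12 → i++
[i=2,j=0] A[i]=13<=B[j]=13 take 13 → i++
[i=3,j=0] A[i]=17>B[j]=13 take 13 → j++
[i=3,j=1] A[i]=17<=B[j]=25 take 17 → i++
[i=4,j=1] A[i]=19<=B[j]=25 take 19 → i++
[i=5,j=1] A[i]=24<=B[j]=25 take 24 → i++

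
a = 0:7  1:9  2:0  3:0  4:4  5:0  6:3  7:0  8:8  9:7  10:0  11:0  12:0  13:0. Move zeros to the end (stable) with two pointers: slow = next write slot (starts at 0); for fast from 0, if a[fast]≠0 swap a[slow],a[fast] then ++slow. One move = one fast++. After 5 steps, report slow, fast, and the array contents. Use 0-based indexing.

(s=0,f=0) a[fast]=7≠0 swap→a[0]=7 → slow++,fast++
(s=1,f=1) a[fast]=9≠0 swap→a[1]=9 → slow++,fast++
(s=2,f=2) a[fast]=0 → fast++
(s=2,f=3) a[fast]=0 → fast++
(s=2,f=4) a[fast]=4≠0 swap→a[2]=4 → slow++,fast++

slow=3, fast=5, a=[7, 9, 4, 0, 0, 0, 3, 0, 8, 7, 0, 0, 0, 0]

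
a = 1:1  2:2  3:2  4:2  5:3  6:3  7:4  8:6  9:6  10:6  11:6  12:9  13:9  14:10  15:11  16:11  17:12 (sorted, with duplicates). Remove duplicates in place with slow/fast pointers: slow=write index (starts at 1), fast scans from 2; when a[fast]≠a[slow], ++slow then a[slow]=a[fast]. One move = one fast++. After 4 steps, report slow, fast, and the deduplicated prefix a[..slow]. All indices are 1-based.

slow=3, fast=6, prefix=[1, 2, 3]

(s=1,f=2) a[fast]=2≠a[slow]=1 write a[2]=2 → slow++,fast++
(s=2,f=3) a[fast]=2=a[slow] dup → fast++
(s=2,f=4) a[fast]=2=a[slow] dup → fast++
(s=2,f=5) a[fast]=3≠a[slow]=2 write a[3]=3 → slow++,fast++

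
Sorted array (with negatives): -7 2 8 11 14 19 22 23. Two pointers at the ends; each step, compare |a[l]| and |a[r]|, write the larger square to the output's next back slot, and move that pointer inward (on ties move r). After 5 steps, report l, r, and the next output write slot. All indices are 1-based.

l=1, r=3, next write slot=3

l=1 r=8: |-7|<=|23| out[8]=529, r--
l=1 r=7: |-7|<=|22| out[7]=484, r--
l=1 r=6: |-7|<=|19| out[6]=361, r--
l=1 r=5: |-7|<=|14| out[5]=196, r--
l=1 r=4: |-7|<=|11| out[4]=121, r--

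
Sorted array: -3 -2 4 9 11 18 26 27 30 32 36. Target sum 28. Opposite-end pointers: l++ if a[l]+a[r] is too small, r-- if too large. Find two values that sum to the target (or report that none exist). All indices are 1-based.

(-2, 30)

l=1 r=11: -3+36=33 >28, r--
l=1 r=10: -3+32=29 >28, r--
l=1 r=9: -3+30=27 <28, l++
l=2 r=9: -2+30=28, found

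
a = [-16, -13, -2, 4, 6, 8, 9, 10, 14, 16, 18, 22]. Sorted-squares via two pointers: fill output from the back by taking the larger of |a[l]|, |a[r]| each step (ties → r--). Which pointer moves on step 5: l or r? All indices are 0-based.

r

l=0 r=11: |-16|<=|22| out[11]=484, r--
l=0 r=10: |-16|<=|18| out[10]=324, r--
l=0 r=9: |-16|<=|16| out[9]=256, r--
l=0 r=8: |-16|>|14| out[8]=256, l++
l=1 r=8: |-13|<=|14| out[7]=196, r--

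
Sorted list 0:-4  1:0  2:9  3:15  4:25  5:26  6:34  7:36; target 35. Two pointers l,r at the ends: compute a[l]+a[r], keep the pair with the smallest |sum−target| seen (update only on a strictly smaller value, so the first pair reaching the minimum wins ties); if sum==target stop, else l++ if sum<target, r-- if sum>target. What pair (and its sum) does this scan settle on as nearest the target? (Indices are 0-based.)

pair (9, 26) with sum 35 (|Δ|=0)

l=0 r=7: -4+36=32 d=3 *, l++
l=1 r=7: 0+36=36 d=1 *, r--
l=1 r=6: 0+34=34 d=1, l++
l=2 r=6: 9+34=43 d=8, r--
l=2 r=5: 9+26=35 d=0 *, stop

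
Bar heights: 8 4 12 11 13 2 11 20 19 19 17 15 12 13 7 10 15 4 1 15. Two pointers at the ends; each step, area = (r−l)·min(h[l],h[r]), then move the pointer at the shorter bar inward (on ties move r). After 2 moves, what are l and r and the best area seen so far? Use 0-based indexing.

l=0 r=19: min(8,15)*19=152 best=152 *, l++
l=1 r=19: min(4,15)*18=72 best=152, l++

l=2, r=19, best area=152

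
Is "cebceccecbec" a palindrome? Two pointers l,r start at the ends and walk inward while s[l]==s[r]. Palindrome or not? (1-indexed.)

l=1 r=12: 'c'=='c', l++,r--
l=2 r=11: 'e'=='e', l++,r--
l=3 r=10: 'b'=='b', l++,r--
l=4 r=9: 'c'=='c', l++,r--
l=5 r=8: 'e'=='e', l++,r--
l=6 r=7: 'c'=='c', l++,r--

palindrome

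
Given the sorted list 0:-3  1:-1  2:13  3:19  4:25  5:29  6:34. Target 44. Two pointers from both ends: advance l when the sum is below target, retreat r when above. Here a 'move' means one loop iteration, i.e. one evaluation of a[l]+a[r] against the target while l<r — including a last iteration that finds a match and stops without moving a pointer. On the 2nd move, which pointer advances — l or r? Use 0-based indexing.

l

[0,6] -3+34=31 <44 → l++
[1,6] -1+34=33 <44 → l++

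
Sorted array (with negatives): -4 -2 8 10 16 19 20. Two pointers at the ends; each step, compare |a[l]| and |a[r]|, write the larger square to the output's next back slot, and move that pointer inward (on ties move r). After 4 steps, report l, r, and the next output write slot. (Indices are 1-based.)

l=1, r=3, next write slot=3

l=1 r=7: |-4|<=|20| out[7]=400, r--
l=1 r=6: |-4|<=|19| out[6]=361, r--
l=1 r=5: |-4|<=|16| out[5]=256, r--
l=1 r=4: |-4|<=|10| out[4]=100, r--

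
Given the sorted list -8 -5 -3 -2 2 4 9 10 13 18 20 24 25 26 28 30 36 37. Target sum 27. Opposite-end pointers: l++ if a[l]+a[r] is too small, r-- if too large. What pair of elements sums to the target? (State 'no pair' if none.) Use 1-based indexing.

l=1 r=18: -8+37=29 >27, r--
l=1 r=17: -8+36=28 >27, r--
l=1 r=16: -8+30=22 <27, l++
l=2 r=16: -5+30=25 <27, l++
l=3 r=16: -3+30=27, found

(-3, 30)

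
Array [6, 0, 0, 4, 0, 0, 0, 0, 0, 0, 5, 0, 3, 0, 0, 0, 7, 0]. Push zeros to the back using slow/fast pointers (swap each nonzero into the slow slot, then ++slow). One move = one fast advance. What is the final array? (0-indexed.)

slow=0 fast=0: a[fast]=6≠0 swap→a[0]=6, slow++,fast++
slow=1 fast=1: a[fast]=0, fast++
slow=1 fast=2: a[fast]=0, fast++
slow=1 fast=3: a[fast]=4≠0 swap→a[1]=4, slow++,fast++
slow=2 fast=4: a[fast]=0, fast++
slow=2 fast=5: a[fast]=0, fast++
slow=2 fast=6: a[fast]=0, fast++
slow=2 fast=7: a[fast]=0, fast++
slow=2 fast=8: a[fast]=0, fast++
slow=2 fast=9: a[fast]=0, fast++
slow=2 fast=10: a[fast]=5≠0 swap→a[2]=5, slow++,fast++
slow=3 fast=11: a[fast]=0, fast++
slow=3 fast=12: a[fast]=3≠0 swap→a[3]=3, slow++,fast++
slow=4 fast=13: a[fast]=0, fast++
slow=4 fast=14: a[fast]=0, fast++
slow=4 fast=15: a[fast]=0, fast++
slow=4 fast=16: a[fast]=7≠0 swap→a[4]=7, slow++,fast++
slow=5 fast=17: a[fast]=0, fast++

[6, 4, 5, 3, 7, 0, 0, 0, 0, 0, 0, 0, 0, 0, 0, 0, 0, 0]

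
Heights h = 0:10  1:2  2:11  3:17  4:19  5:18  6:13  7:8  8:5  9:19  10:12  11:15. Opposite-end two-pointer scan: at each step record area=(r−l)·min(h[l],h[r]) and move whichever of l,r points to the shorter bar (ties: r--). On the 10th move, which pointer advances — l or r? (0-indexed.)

l=0 r=11: min(10,15)*11=110 best=110 *, l++
l=1 r=11: min(2,15)*10=20 best=110, l++
l=2 r=11: min(11,15)*9=99 best=110, l++
l=3 r=11: min(17,15)*8=120 best=120 *, r--
l=3 r=10: min(17,12)*7=84 best=120, r--
l=3 r=9: min(17,19)*6=102 best=120, l++
l=4 r=9: min(19,19)*5=95 best=120, r--
l=4 r=8: min(19,5)*4=20 best=120, r--
l=4 r=7: min(19,8)*3=24 best=120, r--
l=4 r=6: min(19,13)*2=26 best=120, r--

r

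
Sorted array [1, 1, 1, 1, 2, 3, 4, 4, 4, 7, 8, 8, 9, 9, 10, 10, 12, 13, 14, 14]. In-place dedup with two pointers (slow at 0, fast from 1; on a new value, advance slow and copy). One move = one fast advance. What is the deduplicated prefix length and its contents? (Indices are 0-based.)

slow=0 fast=1: a[fast]=1=a[slow] dup, fast++
slow=0 fast=2: a[fast]=1=a[slow] dup, fast++
slow=0 fast=3: a[fast]=1=a[slow] dup, fast++
slow=0 fast=4: a[fast]=2≠a[slow]=1 write a[1]=2, slow++,fast++
slow=1 fast=5: a[fast]=3≠a[slow]=2 write a[2]=3, slow++,fast++
slow=2 fast=6: a[fast]=4≠a[slow]=3 write a[3]=4, slow++,fast++
slow=3 fast=7: a[fast]=4=a[slow] dup, fast++
slow=3 fast=8: a[fast]=4=a[slow] dup, fast++
slow=3 fast=9: a[fast]=7≠a[slow]=4 write a[4]=7, slow++,fast++
slow=4 fast=10: a[fast]=8≠a[slow]=7 write a[5]=8, slow++,fast++
slow=5 fast=11: a[fast]=8=a[slow] dup, fast++
slow=5 fast=12: a[fast]=9≠a[slow]=8 write a[6]=9, slow++,fast++
slow=6 fast=13: a[fast]=9=a[slow] dup, fast++
slow=6 fast=14: a[fast]=10≠a[slow]=9 write a[7]=10, slow++,fast++
slow=7 fast=15: a[fast]=10=a[slow] dup, fast++
slow=7 fast=16: a[fast]=12≠a[slow]=10 write a[8]=12, slow++,fast++
slow=8 fast=17: a[fast]=13≠a[slow]=12 write a[9]=13, slow++,fast++
slow=9 fast=18: a[fast]=14≠a[slow]=13 write a[10]=14, slow++,fast++
slow=10 fast=19: a[fast]=14=a[slow] dup, fast++

length 11; prefix = [1, 2, 3, 4, 7, 8, 9, 10, 12, 13, 14]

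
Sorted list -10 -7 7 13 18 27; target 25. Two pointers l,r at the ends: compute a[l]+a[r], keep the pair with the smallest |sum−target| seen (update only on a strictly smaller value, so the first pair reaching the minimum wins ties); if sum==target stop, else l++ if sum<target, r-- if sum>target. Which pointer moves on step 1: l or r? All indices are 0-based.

[0,5] -10+27=17 d=8 * → l++

l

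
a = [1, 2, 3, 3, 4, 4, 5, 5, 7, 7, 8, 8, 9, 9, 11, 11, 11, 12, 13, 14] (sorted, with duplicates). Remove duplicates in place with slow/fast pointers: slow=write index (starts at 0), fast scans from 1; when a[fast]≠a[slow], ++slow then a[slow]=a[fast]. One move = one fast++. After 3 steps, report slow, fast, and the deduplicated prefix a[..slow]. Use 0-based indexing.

(s=0,f=1) a[fast]=2≠a[slow]=1 write a[1]=2 → slow++,fast++
(s=1,f=2) a[fast]=3≠a[slow]=2 write a[2]=3 → slow++,fast++
(s=2,f=3) a[fast]=3=a[slow] dup → fast++

slow=2, fast=4, prefix=[1, 2, 3]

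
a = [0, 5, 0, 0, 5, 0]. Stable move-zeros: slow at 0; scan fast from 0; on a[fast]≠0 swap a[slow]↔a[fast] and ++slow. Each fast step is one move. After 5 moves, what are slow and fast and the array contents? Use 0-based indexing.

slow=2, fast=5, a=[5, 5, 0, 0, 0, 0]

slow=0 fast=0: a[fast]=0, fast++
slow=0 fast=1: a[fast]=5≠0 swap→a[0]=5, slow++,fast++
slow=1 fast=2: a[fast]=0, fast++
slow=1 fast=3: a[fast]=0, fast++
slow=1 fast=4: a[fast]=5≠0 swap→a[1]=5, slow++,fast++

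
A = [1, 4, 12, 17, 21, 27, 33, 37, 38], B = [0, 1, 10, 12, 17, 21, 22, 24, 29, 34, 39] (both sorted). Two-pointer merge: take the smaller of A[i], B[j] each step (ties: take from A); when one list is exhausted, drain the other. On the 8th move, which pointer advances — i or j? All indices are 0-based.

[i=0,j=0] A[i]=1>B[j]=0 take 0 → j++
[i=0,j=1] A[i]=1<=B[j]=1 take 1 → i++
[i=1,j=1] A[i]=4>B[j]=1 take 1 → j++
[i=1,j=2] A[i]=4<=B[j]=10 take 4 → i++
[i=2,j=2] A[i]=12>B[j]=10 take 10 → j++
[i=2,j=3] A[i]=12<=B[j]=12 take 12 → i++
[i=3,j=3] A[i]=17>B[j]=12 take 12 → j++
[i=3,j=4] A[i]=17<=B[j]=17 take 17 → i++

i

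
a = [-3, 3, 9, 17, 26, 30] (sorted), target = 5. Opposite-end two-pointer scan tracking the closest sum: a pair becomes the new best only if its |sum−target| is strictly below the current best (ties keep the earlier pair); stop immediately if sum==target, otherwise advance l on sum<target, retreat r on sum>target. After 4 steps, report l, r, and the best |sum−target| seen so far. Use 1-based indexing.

l=1, r=2, best |Δ|=1

[1,6] -3+30=27 d=22 * → r--
[1,5] -3+26=23 d=18 * → r--
[1,4] -3+17=14 d=9 * → r--
[1,3] -3+9=6 d=1 * → r--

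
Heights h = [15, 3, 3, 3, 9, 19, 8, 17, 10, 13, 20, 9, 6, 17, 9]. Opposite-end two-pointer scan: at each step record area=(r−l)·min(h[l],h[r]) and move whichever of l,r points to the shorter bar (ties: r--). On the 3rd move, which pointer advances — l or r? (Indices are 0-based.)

l

[0,14] min(15,9)*14=126 best=126 * → r--
[0,13] min(15,17)*13=195 best=195 * → l++
[1,13] min(3,17)*12=36 best=195 → l++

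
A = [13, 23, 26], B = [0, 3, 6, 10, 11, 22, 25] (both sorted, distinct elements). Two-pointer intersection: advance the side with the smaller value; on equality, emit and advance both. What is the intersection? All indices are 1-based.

intersection = []

[i=1,j=1] 13>0 → j++
[i=1,j=2] 13>3 → j++
[i=1,j=3] 13>6 → j++
[i=1,j=4] 13>10 → j++
[i=1,j=5] 13>11 → j++
[i=1,j=6] 13<22 → i++
[i=2,j=6] 23>22 → j++
[i=2,j=7] 23<25 → i++
[i=3,j=7] 26>25 → j++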